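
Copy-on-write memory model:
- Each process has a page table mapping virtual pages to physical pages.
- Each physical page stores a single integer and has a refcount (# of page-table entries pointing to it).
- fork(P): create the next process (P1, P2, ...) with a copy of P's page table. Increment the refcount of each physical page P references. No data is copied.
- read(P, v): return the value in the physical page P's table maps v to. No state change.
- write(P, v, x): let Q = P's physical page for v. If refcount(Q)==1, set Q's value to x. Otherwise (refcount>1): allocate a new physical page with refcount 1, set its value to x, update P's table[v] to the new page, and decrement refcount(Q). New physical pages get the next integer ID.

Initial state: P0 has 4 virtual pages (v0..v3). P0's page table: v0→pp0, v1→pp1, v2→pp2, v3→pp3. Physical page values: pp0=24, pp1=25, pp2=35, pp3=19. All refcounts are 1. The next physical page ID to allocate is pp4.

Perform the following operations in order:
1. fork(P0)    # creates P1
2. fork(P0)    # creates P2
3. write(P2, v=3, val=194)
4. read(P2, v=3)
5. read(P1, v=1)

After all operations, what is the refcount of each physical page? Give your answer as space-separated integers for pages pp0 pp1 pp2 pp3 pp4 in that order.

Answer: 3 3 3 2 1

Derivation:
Op 1: fork(P0) -> P1. 4 ppages; refcounts: pp0:2 pp1:2 pp2:2 pp3:2
Op 2: fork(P0) -> P2. 4 ppages; refcounts: pp0:3 pp1:3 pp2:3 pp3:3
Op 3: write(P2, v3, 194). refcount(pp3)=3>1 -> COPY to pp4. 5 ppages; refcounts: pp0:3 pp1:3 pp2:3 pp3:2 pp4:1
Op 4: read(P2, v3) -> 194. No state change.
Op 5: read(P1, v1) -> 25. No state change.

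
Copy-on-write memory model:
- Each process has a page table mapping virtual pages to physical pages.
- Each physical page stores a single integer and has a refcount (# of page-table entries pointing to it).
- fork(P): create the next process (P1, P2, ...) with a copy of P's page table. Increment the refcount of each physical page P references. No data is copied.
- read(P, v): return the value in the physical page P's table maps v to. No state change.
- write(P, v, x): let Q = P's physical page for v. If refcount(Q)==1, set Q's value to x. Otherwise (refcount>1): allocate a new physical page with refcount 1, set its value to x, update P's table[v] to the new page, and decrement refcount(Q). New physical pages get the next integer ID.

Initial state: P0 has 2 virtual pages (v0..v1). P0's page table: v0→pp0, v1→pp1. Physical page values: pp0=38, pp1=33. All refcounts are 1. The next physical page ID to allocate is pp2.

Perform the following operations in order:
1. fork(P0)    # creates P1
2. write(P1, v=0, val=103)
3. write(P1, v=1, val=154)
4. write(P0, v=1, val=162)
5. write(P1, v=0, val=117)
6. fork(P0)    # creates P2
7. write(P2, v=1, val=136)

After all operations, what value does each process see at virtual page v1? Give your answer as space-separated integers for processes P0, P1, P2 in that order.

Answer: 162 154 136

Derivation:
Op 1: fork(P0) -> P1. 2 ppages; refcounts: pp0:2 pp1:2
Op 2: write(P1, v0, 103). refcount(pp0)=2>1 -> COPY to pp2. 3 ppages; refcounts: pp0:1 pp1:2 pp2:1
Op 3: write(P1, v1, 154). refcount(pp1)=2>1 -> COPY to pp3. 4 ppages; refcounts: pp0:1 pp1:1 pp2:1 pp3:1
Op 4: write(P0, v1, 162). refcount(pp1)=1 -> write in place. 4 ppages; refcounts: pp0:1 pp1:1 pp2:1 pp3:1
Op 5: write(P1, v0, 117). refcount(pp2)=1 -> write in place. 4 ppages; refcounts: pp0:1 pp1:1 pp2:1 pp3:1
Op 6: fork(P0) -> P2. 4 ppages; refcounts: pp0:2 pp1:2 pp2:1 pp3:1
Op 7: write(P2, v1, 136). refcount(pp1)=2>1 -> COPY to pp4. 5 ppages; refcounts: pp0:2 pp1:1 pp2:1 pp3:1 pp4:1
P0: v1 -> pp1 = 162
P1: v1 -> pp3 = 154
P2: v1 -> pp4 = 136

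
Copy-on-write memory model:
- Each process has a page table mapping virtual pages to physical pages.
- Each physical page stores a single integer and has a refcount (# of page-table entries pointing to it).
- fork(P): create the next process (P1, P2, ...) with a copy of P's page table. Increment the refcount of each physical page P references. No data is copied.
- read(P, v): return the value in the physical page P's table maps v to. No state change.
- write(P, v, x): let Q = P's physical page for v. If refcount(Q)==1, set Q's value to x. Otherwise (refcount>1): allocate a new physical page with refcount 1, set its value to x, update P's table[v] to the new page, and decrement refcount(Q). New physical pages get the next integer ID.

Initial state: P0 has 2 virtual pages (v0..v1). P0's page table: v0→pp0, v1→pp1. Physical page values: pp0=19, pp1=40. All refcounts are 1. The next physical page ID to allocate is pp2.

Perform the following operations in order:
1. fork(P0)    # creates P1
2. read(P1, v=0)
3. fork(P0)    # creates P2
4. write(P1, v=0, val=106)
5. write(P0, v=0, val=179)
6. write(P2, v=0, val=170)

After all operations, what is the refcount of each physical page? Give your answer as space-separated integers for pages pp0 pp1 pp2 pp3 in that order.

Answer: 1 3 1 1

Derivation:
Op 1: fork(P0) -> P1. 2 ppages; refcounts: pp0:2 pp1:2
Op 2: read(P1, v0) -> 19. No state change.
Op 3: fork(P0) -> P2. 2 ppages; refcounts: pp0:3 pp1:3
Op 4: write(P1, v0, 106). refcount(pp0)=3>1 -> COPY to pp2. 3 ppages; refcounts: pp0:2 pp1:3 pp2:1
Op 5: write(P0, v0, 179). refcount(pp0)=2>1 -> COPY to pp3. 4 ppages; refcounts: pp0:1 pp1:3 pp2:1 pp3:1
Op 6: write(P2, v0, 170). refcount(pp0)=1 -> write in place. 4 ppages; refcounts: pp0:1 pp1:3 pp2:1 pp3:1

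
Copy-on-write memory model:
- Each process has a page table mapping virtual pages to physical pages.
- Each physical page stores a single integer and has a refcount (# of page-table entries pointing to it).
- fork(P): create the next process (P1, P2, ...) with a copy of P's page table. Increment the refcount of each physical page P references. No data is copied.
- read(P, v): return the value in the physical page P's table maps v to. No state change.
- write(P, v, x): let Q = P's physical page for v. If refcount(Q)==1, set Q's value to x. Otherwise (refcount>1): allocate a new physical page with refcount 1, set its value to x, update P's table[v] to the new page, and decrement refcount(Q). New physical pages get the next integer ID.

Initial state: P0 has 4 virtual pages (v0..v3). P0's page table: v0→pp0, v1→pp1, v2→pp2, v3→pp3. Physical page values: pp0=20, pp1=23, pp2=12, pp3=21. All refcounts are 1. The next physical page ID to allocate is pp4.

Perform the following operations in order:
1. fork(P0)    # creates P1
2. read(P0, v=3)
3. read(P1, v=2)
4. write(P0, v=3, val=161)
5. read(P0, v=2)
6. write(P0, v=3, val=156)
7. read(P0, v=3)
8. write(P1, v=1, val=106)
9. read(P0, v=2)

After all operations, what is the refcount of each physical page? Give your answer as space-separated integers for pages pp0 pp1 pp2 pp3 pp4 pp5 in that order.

Op 1: fork(P0) -> P1. 4 ppages; refcounts: pp0:2 pp1:2 pp2:2 pp3:2
Op 2: read(P0, v3) -> 21. No state change.
Op 3: read(P1, v2) -> 12. No state change.
Op 4: write(P0, v3, 161). refcount(pp3)=2>1 -> COPY to pp4. 5 ppages; refcounts: pp0:2 pp1:2 pp2:2 pp3:1 pp4:1
Op 5: read(P0, v2) -> 12. No state change.
Op 6: write(P0, v3, 156). refcount(pp4)=1 -> write in place. 5 ppages; refcounts: pp0:2 pp1:2 pp2:2 pp3:1 pp4:1
Op 7: read(P0, v3) -> 156. No state change.
Op 8: write(P1, v1, 106). refcount(pp1)=2>1 -> COPY to pp5. 6 ppages; refcounts: pp0:2 pp1:1 pp2:2 pp3:1 pp4:1 pp5:1
Op 9: read(P0, v2) -> 12. No state change.

Answer: 2 1 2 1 1 1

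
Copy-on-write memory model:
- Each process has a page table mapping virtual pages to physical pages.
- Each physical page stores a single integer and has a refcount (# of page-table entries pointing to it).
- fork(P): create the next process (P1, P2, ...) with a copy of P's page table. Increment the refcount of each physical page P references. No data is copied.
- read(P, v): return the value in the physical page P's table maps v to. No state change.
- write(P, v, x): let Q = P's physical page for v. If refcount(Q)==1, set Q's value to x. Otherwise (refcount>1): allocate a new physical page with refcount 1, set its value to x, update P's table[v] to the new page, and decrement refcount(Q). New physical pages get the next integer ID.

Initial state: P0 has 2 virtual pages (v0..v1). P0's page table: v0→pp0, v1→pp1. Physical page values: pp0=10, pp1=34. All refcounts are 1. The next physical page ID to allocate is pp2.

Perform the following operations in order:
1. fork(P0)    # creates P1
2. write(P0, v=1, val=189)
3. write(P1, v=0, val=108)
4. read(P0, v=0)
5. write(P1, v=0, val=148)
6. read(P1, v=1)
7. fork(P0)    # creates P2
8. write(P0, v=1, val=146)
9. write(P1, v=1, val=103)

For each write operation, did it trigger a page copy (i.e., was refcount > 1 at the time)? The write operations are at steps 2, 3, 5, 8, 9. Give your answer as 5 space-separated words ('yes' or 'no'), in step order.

Op 1: fork(P0) -> P1. 2 ppages; refcounts: pp0:2 pp1:2
Op 2: write(P0, v1, 189). refcount(pp1)=2>1 -> COPY to pp2. 3 ppages; refcounts: pp0:2 pp1:1 pp2:1
Op 3: write(P1, v0, 108). refcount(pp0)=2>1 -> COPY to pp3. 4 ppages; refcounts: pp0:1 pp1:1 pp2:1 pp3:1
Op 4: read(P0, v0) -> 10. No state change.
Op 5: write(P1, v0, 148). refcount(pp3)=1 -> write in place. 4 ppages; refcounts: pp0:1 pp1:1 pp2:1 pp3:1
Op 6: read(P1, v1) -> 34. No state change.
Op 7: fork(P0) -> P2. 4 ppages; refcounts: pp0:2 pp1:1 pp2:2 pp3:1
Op 8: write(P0, v1, 146). refcount(pp2)=2>1 -> COPY to pp4. 5 ppages; refcounts: pp0:2 pp1:1 pp2:1 pp3:1 pp4:1
Op 9: write(P1, v1, 103). refcount(pp1)=1 -> write in place. 5 ppages; refcounts: pp0:2 pp1:1 pp2:1 pp3:1 pp4:1

yes yes no yes no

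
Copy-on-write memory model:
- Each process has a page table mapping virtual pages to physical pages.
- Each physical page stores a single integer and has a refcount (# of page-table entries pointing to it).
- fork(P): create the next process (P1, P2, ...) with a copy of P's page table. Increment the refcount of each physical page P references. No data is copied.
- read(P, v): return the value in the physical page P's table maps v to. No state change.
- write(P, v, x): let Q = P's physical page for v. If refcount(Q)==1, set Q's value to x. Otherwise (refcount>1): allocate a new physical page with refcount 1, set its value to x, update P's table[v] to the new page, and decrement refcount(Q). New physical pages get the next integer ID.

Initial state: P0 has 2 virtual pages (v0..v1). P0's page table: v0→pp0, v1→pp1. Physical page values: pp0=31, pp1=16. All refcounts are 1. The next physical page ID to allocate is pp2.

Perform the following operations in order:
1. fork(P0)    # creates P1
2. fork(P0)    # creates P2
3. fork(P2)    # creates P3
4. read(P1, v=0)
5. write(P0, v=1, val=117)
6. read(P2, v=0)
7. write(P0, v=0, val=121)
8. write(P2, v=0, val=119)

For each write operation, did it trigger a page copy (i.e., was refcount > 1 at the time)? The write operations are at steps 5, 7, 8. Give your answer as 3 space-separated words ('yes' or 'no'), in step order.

Op 1: fork(P0) -> P1. 2 ppages; refcounts: pp0:2 pp1:2
Op 2: fork(P0) -> P2. 2 ppages; refcounts: pp0:3 pp1:3
Op 3: fork(P2) -> P3. 2 ppages; refcounts: pp0:4 pp1:4
Op 4: read(P1, v0) -> 31. No state change.
Op 5: write(P0, v1, 117). refcount(pp1)=4>1 -> COPY to pp2. 3 ppages; refcounts: pp0:4 pp1:3 pp2:1
Op 6: read(P2, v0) -> 31. No state change.
Op 7: write(P0, v0, 121). refcount(pp0)=4>1 -> COPY to pp3. 4 ppages; refcounts: pp0:3 pp1:3 pp2:1 pp3:1
Op 8: write(P2, v0, 119). refcount(pp0)=3>1 -> COPY to pp4. 5 ppages; refcounts: pp0:2 pp1:3 pp2:1 pp3:1 pp4:1

yes yes yes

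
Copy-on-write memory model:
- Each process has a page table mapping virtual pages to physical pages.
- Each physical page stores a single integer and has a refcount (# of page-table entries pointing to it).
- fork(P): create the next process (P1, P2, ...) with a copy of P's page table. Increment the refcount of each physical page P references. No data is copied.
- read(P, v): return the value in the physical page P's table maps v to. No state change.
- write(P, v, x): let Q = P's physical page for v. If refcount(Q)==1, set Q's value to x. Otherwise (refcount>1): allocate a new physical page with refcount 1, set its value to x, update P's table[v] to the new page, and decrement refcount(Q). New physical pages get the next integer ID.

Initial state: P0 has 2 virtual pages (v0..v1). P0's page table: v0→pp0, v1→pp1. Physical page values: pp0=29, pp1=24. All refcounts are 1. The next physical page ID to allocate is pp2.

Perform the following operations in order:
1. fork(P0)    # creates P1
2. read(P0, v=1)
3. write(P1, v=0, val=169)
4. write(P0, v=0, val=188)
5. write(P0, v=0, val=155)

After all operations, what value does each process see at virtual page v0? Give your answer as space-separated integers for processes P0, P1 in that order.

Op 1: fork(P0) -> P1. 2 ppages; refcounts: pp0:2 pp1:2
Op 2: read(P0, v1) -> 24. No state change.
Op 3: write(P1, v0, 169). refcount(pp0)=2>1 -> COPY to pp2. 3 ppages; refcounts: pp0:1 pp1:2 pp2:1
Op 4: write(P0, v0, 188). refcount(pp0)=1 -> write in place. 3 ppages; refcounts: pp0:1 pp1:2 pp2:1
Op 5: write(P0, v0, 155). refcount(pp0)=1 -> write in place. 3 ppages; refcounts: pp0:1 pp1:2 pp2:1
P0: v0 -> pp0 = 155
P1: v0 -> pp2 = 169

Answer: 155 169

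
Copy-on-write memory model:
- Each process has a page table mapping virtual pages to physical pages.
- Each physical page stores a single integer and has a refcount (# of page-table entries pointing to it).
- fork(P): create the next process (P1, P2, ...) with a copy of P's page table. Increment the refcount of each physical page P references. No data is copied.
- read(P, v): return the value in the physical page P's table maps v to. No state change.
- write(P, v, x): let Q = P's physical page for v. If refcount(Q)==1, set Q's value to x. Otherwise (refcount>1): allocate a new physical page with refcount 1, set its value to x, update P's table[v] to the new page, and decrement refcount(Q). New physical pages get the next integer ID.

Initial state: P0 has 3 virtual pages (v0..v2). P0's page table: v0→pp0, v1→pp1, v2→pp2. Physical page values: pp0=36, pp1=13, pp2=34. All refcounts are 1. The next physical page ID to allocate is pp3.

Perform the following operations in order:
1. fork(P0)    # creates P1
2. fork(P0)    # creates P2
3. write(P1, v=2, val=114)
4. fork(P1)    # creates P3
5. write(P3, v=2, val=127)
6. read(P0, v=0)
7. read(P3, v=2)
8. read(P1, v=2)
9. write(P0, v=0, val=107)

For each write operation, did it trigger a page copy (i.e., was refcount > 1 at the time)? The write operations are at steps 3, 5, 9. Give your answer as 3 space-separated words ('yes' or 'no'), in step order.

Op 1: fork(P0) -> P1. 3 ppages; refcounts: pp0:2 pp1:2 pp2:2
Op 2: fork(P0) -> P2. 3 ppages; refcounts: pp0:3 pp1:3 pp2:3
Op 3: write(P1, v2, 114). refcount(pp2)=3>1 -> COPY to pp3. 4 ppages; refcounts: pp0:3 pp1:3 pp2:2 pp3:1
Op 4: fork(P1) -> P3. 4 ppages; refcounts: pp0:4 pp1:4 pp2:2 pp3:2
Op 5: write(P3, v2, 127). refcount(pp3)=2>1 -> COPY to pp4. 5 ppages; refcounts: pp0:4 pp1:4 pp2:2 pp3:1 pp4:1
Op 6: read(P0, v0) -> 36. No state change.
Op 7: read(P3, v2) -> 127. No state change.
Op 8: read(P1, v2) -> 114. No state change.
Op 9: write(P0, v0, 107). refcount(pp0)=4>1 -> COPY to pp5. 6 ppages; refcounts: pp0:3 pp1:4 pp2:2 pp3:1 pp4:1 pp5:1

yes yes yes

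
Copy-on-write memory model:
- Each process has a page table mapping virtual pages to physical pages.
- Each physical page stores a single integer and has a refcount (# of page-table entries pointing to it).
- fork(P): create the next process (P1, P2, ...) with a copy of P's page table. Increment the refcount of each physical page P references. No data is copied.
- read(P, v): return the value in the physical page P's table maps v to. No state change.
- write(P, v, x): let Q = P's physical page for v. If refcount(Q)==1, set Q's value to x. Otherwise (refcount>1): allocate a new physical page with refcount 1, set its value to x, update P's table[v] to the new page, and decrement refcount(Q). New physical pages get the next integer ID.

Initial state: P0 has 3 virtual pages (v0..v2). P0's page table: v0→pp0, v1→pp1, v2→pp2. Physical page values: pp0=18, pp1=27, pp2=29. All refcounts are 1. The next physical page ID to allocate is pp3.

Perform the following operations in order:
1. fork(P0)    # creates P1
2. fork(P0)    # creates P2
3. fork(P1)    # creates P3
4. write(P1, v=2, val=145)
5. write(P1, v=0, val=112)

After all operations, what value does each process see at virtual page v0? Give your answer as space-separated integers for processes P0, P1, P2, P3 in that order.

Answer: 18 112 18 18

Derivation:
Op 1: fork(P0) -> P1. 3 ppages; refcounts: pp0:2 pp1:2 pp2:2
Op 2: fork(P0) -> P2. 3 ppages; refcounts: pp0:3 pp1:3 pp2:3
Op 3: fork(P1) -> P3. 3 ppages; refcounts: pp0:4 pp1:4 pp2:4
Op 4: write(P1, v2, 145). refcount(pp2)=4>1 -> COPY to pp3. 4 ppages; refcounts: pp0:4 pp1:4 pp2:3 pp3:1
Op 5: write(P1, v0, 112). refcount(pp0)=4>1 -> COPY to pp4. 5 ppages; refcounts: pp0:3 pp1:4 pp2:3 pp3:1 pp4:1
P0: v0 -> pp0 = 18
P1: v0 -> pp4 = 112
P2: v0 -> pp0 = 18
P3: v0 -> pp0 = 18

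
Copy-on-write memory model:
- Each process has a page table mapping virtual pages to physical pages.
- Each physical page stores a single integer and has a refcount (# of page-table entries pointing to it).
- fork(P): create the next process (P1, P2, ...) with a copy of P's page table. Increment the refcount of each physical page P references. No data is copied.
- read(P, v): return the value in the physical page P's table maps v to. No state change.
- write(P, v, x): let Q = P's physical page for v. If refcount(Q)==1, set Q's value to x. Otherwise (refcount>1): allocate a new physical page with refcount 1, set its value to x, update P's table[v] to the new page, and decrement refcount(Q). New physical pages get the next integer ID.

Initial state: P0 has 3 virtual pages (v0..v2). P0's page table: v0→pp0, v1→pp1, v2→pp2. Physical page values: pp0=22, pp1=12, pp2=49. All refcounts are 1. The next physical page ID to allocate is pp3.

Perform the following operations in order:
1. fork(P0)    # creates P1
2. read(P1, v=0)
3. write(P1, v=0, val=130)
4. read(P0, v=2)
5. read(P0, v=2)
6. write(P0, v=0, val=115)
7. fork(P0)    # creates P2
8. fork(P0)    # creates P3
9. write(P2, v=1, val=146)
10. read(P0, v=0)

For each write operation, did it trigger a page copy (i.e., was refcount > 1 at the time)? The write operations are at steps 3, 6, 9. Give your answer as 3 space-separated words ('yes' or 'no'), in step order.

Op 1: fork(P0) -> P1. 3 ppages; refcounts: pp0:2 pp1:2 pp2:2
Op 2: read(P1, v0) -> 22. No state change.
Op 3: write(P1, v0, 130). refcount(pp0)=2>1 -> COPY to pp3. 4 ppages; refcounts: pp0:1 pp1:2 pp2:2 pp3:1
Op 4: read(P0, v2) -> 49. No state change.
Op 5: read(P0, v2) -> 49. No state change.
Op 6: write(P0, v0, 115). refcount(pp0)=1 -> write in place. 4 ppages; refcounts: pp0:1 pp1:2 pp2:2 pp3:1
Op 7: fork(P0) -> P2. 4 ppages; refcounts: pp0:2 pp1:3 pp2:3 pp3:1
Op 8: fork(P0) -> P3. 4 ppages; refcounts: pp0:3 pp1:4 pp2:4 pp3:1
Op 9: write(P2, v1, 146). refcount(pp1)=4>1 -> COPY to pp4. 5 ppages; refcounts: pp0:3 pp1:3 pp2:4 pp3:1 pp4:1
Op 10: read(P0, v0) -> 115. No state change.

yes no yes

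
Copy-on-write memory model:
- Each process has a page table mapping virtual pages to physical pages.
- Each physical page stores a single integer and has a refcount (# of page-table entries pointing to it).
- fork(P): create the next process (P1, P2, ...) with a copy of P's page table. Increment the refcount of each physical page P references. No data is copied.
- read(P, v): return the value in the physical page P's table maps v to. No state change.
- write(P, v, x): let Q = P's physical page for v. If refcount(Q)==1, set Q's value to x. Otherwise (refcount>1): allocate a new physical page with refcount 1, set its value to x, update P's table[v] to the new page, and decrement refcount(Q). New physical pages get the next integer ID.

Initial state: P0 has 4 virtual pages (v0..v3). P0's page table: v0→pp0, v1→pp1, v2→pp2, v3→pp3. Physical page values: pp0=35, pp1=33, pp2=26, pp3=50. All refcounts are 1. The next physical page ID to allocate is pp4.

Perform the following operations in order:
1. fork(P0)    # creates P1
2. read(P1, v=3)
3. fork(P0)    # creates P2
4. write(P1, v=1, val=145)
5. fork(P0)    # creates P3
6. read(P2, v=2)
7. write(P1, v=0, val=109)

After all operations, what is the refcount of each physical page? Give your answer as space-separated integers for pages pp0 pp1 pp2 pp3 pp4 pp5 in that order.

Op 1: fork(P0) -> P1. 4 ppages; refcounts: pp0:2 pp1:2 pp2:2 pp3:2
Op 2: read(P1, v3) -> 50. No state change.
Op 3: fork(P0) -> P2. 4 ppages; refcounts: pp0:3 pp1:3 pp2:3 pp3:3
Op 4: write(P1, v1, 145). refcount(pp1)=3>1 -> COPY to pp4. 5 ppages; refcounts: pp0:3 pp1:2 pp2:3 pp3:3 pp4:1
Op 5: fork(P0) -> P3. 5 ppages; refcounts: pp0:4 pp1:3 pp2:4 pp3:4 pp4:1
Op 6: read(P2, v2) -> 26. No state change.
Op 7: write(P1, v0, 109). refcount(pp0)=4>1 -> COPY to pp5. 6 ppages; refcounts: pp0:3 pp1:3 pp2:4 pp3:4 pp4:1 pp5:1

Answer: 3 3 4 4 1 1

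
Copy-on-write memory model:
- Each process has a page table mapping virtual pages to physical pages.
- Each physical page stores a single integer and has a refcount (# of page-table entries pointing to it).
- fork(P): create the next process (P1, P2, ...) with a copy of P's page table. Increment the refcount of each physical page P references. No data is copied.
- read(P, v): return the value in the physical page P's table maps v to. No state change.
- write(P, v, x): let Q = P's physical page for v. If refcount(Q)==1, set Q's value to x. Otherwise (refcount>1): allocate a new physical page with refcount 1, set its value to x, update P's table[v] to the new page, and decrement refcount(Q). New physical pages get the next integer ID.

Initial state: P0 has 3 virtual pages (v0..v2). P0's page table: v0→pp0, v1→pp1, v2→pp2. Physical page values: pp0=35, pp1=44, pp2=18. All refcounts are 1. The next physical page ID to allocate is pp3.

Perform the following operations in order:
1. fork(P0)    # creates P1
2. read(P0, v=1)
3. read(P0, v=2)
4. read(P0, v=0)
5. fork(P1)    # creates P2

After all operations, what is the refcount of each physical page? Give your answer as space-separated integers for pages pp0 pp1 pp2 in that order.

Answer: 3 3 3

Derivation:
Op 1: fork(P0) -> P1. 3 ppages; refcounts: pp0:2 pp1:2 pp2:2
Op 2: read(P0, v1) -> 44. No state change.
Op 3: read(P0, v2) -> 18. No state change.
Op 4: read(P0, v0) -> 35. No state change.
Op 5: fork(P1) -> P2. 3 ppages; refcounts: pp0:3 pp1:3 pp2:3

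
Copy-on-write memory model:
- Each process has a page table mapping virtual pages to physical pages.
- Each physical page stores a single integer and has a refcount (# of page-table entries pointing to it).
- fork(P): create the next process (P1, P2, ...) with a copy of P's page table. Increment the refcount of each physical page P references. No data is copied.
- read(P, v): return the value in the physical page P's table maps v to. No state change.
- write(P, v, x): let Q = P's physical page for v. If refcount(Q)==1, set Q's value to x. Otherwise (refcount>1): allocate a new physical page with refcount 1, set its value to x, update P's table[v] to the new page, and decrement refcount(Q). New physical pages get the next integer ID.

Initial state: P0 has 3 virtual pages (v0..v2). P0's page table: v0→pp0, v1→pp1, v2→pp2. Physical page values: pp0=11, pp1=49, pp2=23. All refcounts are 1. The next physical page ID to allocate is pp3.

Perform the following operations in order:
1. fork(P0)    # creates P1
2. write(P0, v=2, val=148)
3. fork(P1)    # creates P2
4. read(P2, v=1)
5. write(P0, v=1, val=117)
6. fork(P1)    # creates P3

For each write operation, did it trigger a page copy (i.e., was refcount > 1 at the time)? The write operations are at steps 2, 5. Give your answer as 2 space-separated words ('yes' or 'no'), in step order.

Op 1: fork(P0) -> P1. 3 ppages; refcounts: pp0:2 pp1:2 pp2:2
Op 2: write(P0, v2, 148). refcount(pp2)=2>1 -> COPY to pp3. 4 ppages; refcounts: pp0:2 pp1:2 pp2:1 pp3:1
Op 3: fork(P1) -> P2. 4 ppages; refcounts: pp0:3 pp1:3 pp2:2 pp3:1
Op 4: read(P2, v1) -> 49. No state change.
Op 5: write(P0, v1, 117). refcount(pp1)=3>1 -> COPY to pp4. 5 ppages; refcounts: pp0:3 pp1:2 pp2:2 pp3:1 pp4:1
Op 6: fork(P1) -> P3. 5 ppages; refcounts: pp0:4 pp1:3 pp2:3 pp3:1 pp4:1

yes yes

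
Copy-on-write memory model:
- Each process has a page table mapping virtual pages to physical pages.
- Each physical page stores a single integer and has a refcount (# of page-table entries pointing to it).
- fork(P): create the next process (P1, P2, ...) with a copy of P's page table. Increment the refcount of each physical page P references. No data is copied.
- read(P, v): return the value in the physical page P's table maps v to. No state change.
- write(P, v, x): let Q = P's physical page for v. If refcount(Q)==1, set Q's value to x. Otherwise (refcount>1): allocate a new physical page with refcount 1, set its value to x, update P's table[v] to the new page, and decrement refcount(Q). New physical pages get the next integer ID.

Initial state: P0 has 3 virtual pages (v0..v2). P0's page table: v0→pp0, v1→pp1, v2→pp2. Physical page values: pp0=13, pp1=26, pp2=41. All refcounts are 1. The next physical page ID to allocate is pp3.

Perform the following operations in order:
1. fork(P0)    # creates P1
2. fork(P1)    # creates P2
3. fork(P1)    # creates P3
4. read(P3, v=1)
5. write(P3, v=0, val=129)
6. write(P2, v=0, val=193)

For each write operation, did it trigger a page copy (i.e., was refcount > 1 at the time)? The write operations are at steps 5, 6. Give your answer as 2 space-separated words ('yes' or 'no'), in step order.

Op 1: fork(P0) -> P1. 3 ppages; refcounts: pp0:2 pp1:2 pp2:2
Op 2: fork(P1) -> P2. 3 ppages; refcounts: pp0:3 pp1:3 pp2:3
Op 3: fork(P1) -> P3. 3 ppages; refcounts: pp0:4 pp1:4 pp2:4
Op 4: read(P3, v1) -> 26. No state change.
Op 5: write(P3, v0, 129). refcount(pp0)=4>1 -> COPY to pp3. 4 ppages; refcounts: pp0:3 pp1:4 pp2:4 pp3:1
Op 6: write(P2, v0, 193). refcount(pp0)=3>1 -> COPY to pp4. 5 ppages; refcounts: pp0:2 pp1:4 pp2:4 pp3:1 pp4:1

yes yes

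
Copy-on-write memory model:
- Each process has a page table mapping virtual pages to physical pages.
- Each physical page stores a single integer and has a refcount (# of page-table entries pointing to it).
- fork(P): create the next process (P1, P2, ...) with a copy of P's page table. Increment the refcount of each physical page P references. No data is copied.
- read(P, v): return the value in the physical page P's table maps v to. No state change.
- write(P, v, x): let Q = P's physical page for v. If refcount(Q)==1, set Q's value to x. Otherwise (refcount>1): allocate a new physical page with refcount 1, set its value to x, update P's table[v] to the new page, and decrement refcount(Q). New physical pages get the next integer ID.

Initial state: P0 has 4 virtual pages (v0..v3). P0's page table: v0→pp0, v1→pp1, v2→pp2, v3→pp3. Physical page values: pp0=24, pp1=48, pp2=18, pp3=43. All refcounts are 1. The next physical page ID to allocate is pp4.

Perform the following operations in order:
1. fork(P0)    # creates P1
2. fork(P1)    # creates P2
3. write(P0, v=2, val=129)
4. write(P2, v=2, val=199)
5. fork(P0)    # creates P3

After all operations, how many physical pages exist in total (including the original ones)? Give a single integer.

Op 1: fork(P0) -> P1. 4 ppages; refcounts: pp0:2 pp1:2 pp2:2 pp3:2
Op 2: fork(P1) -> P2. 4 ppages; refcounts: pp0:3 pp1:3 pp2:3 pp3:3
Op 3: write(P0, v2, 129). refcount(pp2)=3>1 -> COPY to pp4. 5 ppages; refcounts: pp0:3 pp1:3 pp2:2 pp3:3 pp4:1
Op 4: write(P2, v2, 199). refcount(pp2)=2>1 -> COPY to pp5. 6 ppages; refcounts: pp0:3 pp1:3 pp2:1 pp3:3 pp4:1 pp5:1
Op 5: fork(P0) -> P3. 6 ppages; refcounts: pp0:4 pp1:4 pp2:1 pp3:4 pp4:2 pp5:1

Answer: 6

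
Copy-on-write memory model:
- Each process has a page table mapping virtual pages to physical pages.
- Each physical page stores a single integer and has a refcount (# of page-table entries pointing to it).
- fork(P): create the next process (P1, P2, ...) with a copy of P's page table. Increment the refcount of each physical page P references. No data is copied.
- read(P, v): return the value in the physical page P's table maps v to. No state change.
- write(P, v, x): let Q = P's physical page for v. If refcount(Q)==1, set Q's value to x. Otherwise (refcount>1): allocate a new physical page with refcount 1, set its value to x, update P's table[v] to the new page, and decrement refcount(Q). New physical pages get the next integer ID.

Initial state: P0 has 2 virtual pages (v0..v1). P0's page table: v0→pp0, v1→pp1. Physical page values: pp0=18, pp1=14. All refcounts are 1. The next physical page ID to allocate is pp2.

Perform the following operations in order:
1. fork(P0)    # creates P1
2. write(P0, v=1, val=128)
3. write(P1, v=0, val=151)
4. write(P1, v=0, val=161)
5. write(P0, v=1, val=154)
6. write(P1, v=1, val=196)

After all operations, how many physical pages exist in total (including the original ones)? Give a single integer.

Answer: 4

Derivation:
Op 1: fork(P0) -> P1. 2 ppages; refcounts: pp0:2 pp1:2
Op 2: write(P0, v1, 128). refcount(pp1)=2>1 -> COPY to pp2. 3 ppages; refcounts: pp0:2 pp1:1 pp2:1
Op 3: write(P1, v0, 151). refcount(pp0)=2>1 -> COPY to pp3. 4 ppages; refcounts: pp0:1 pp1:1 pp2:1 pp3:1
Op 4: write(P1, v0, 161). refcount(pp3)=1 -> write in place. 4 ppages; refcounts: pp0:1 pp1:1 pp2:1 pp3:1
Op 5: write(P0, v1, 154). refcount(pp2)=1 -> write in place. 4 ppages; refcounts: pp0:1 pp1:1 pp2:1 pp3:1
Op 6: write(P1, v1, 196). refcount(pp1)=1 -> write in place. 4 ppages; refcounts: pp0:1 pp1:1 pp2:1 pp3:1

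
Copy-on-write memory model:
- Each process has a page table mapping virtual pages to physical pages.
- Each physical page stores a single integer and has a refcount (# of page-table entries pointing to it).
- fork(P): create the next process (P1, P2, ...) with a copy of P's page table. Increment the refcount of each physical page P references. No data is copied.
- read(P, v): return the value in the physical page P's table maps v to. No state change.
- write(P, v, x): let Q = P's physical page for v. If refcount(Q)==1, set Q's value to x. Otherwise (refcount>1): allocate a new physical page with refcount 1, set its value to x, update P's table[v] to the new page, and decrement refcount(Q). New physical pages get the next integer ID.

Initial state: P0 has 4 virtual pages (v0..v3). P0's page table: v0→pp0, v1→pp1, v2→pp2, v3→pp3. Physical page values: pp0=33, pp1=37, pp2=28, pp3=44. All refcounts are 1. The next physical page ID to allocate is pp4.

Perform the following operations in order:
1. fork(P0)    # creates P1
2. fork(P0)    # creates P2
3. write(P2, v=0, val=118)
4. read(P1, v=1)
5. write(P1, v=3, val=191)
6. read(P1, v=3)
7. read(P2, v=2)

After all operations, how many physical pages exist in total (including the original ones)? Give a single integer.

Answer: 6

Derivation:
Op 1: fork(P0) -> P1. 4 ppages; refcounts: pp0:2 pp1:2 pp2:2 pp3:2
Op 2: fork(P0) -> P2. 4 ppages; refcounts: pp0:3 pp1:3 pp2:3 pp3:3
Op 3: write(P2, v0, 118). refcount(pp0)=3>1 -> COPY to pp4. 5 ppages; refcounts: pp0:2 pp1:3 pp2:3 pp3:3 pp4:1
Op 4: read(P1, v1) -> 37. No state change.
Op 5: write(P1, v3, 191). refcount(pp3)=3>1 -> COPY to pp5. 6 ppages; refcounts: pp0:2 pp1:3 pp2:3 pp3:2 pp4:1 pp5:1
Op 6: read(P1, v3) -> 191. No state change.
Op 7: read(P2, v2) -> 28. No state change.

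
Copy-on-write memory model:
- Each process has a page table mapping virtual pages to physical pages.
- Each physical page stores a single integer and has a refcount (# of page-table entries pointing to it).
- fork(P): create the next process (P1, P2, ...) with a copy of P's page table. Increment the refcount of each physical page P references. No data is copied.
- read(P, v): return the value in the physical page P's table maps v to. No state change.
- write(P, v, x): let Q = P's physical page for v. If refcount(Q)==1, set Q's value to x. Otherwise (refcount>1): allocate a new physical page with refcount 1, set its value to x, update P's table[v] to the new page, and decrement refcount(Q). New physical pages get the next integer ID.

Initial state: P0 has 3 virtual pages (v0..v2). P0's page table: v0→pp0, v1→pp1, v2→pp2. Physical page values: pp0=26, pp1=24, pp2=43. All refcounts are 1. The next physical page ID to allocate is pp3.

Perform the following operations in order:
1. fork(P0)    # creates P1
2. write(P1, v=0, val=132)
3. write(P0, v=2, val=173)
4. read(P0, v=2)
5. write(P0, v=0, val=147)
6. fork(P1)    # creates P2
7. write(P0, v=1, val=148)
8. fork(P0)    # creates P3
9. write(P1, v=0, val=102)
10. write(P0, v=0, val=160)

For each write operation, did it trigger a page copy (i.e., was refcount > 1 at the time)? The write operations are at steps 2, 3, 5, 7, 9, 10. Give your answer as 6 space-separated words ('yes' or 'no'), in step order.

Op 1: fork(P0) -> P1. 3 ppages; refcounts: pp0:2 pp1:2 pp2:2
Op 2: write(P1, v0, 132). refcount(pp0)=2>1 -> COPY to pp3. 4 ppages; refcounts: pp0:1 pp1:2 pp2:2 pp3:1
Op 3: write(P0, v2, 173). refcount(pp2)=2>1 -> COPY to pp4. 5 ppages; refcounts: pp0:1 pp1:2 pp2:1 pp3:1 pp4:1
Op 4: read(P0, v2) -> 173. No state change.
Op 5: write(P0, v0, 147). refcount(pp0)=1 -> write in place. 5 ppages; refcounts: pp0:1 pp1:2 pp2:1 pp3:1 pp4:1
Op 6: fork(P1) -> P2. 5 ppages; refcounts: pp0:1 pp1:3 pp2:2 pp3:2 pp4:1
Op 7: write(P0, v1, 148). refcount(pp1)=3>1 -> COPY to pp5. 6 ppages; refcounts: pp0:1 pp1:2 pp2:2 pp3:2 pp4:1 pp5:1
Op 8: fork(P0) -> P3. 6 ppages; refcounts: pp0:2 pp1:2 pp2:2 pp3:2 pp4:2 pp5:2
Op 9: write(P1, v0, 102). refcount(pp3)=2>1 -> COPY to pp6. 7 ppages; refcounts: pp0:2 pp1:2 pp2:2 pp3:1 pp4:2 pp5:2 pp6:1
Op 10: write(P0, v0, 160). refcount(pp0)=2>1 -> COPY to pp7. 8 ppages; refcounts: pp0:1 pp1:2 pp2:2 pp3:1 pp4:2 pp5:2 pp6:1 pp7:1

yes yes no yes yes yes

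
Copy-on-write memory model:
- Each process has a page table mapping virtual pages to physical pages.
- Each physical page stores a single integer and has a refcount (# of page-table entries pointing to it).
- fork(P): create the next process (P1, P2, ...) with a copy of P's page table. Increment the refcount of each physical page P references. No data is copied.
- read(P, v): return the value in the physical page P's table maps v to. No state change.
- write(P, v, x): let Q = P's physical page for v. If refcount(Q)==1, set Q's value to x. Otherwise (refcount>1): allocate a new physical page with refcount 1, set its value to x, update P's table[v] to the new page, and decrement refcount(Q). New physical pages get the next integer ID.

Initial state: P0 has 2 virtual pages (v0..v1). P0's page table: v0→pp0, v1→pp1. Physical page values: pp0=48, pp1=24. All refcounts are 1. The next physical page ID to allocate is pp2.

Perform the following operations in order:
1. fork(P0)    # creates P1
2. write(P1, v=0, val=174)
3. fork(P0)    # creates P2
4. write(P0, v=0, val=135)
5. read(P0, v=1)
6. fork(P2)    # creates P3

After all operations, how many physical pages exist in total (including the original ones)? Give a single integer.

Op 1: fork(P0) -> P1. 2 ppages; refcounts: pp0:2 pp1:2
Op 2: write(P1, v0, 174). refcount(pp0)=2>1 -> COPY to pp2. 3 ppages; refcounts: pp0:1 pp1:2 pp2:1
Op 3: fork(P0) -> P2. 3 ppages; refcounts: pp0:2 pp1:3 pp2:1
Op 4: write(P0, v0, 135). refcount(pp0)=2>1 -> COPY to pp3. 4 ppages; refcounts: pp0:1 pp1:3 pp2:1 pp3:1
Op 5: read(P0, v1) -> 24. No state change.
Op 6: fork(P2) -> P3. 4 ppages; refcounts: pp0:2 pp1:4 pp2:1 pp3:1

Answer: 4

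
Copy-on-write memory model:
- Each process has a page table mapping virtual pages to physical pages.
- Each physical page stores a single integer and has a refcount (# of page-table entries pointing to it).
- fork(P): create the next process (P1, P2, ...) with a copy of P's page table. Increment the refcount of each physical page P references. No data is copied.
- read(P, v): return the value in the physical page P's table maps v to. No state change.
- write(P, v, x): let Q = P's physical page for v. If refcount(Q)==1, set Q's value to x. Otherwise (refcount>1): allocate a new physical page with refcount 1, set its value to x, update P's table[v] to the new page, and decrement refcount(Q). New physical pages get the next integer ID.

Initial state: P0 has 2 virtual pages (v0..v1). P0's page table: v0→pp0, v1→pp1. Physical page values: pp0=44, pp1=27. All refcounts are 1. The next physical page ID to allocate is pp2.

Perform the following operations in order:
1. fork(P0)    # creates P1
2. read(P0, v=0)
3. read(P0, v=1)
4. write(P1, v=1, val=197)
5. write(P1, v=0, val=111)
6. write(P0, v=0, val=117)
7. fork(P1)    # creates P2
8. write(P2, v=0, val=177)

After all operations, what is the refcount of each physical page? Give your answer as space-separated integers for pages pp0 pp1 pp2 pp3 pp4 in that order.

Op 1: fork(P0) -> P1. 2 ppages; refcounts: pp0:2 pp1:2
Op 2: read(P0, v0) -> 44. No state change.
Op 3: read(P0, v1) -> 27. No state change.
Op 4: write(P1, v1, 197). refcount(pp1)=2>1 -> COPY to pp2. 3 ppages; refcounts: pp0:2 pp1:1 pp2:1
Op 5: write(P1, v0, 111). refcount(pp0)=2>1 -> COPY to pp3. 4 ppages; refcounts: pp0:1 pp1:1 pp2:1 pp3:1
Op 6: write(P0, v0, 117). refcount(pp0)=1 -> write in place. 4 ppages; refcounts: pp0:1 pp1:1 pp2:1 pp3:1
Op 7: fork(P1) -> P2. 4 ppages; refcounts: pp0:1 pp1:1 pp2:2 pp3:2
Op 8: write(P2, v0, 177). refcount(pp3)=2>1 -> COPY to pp4. 5 ppages; refcounts: pp0:1 pp1:1 pp2:2 pp3:1 pp4:1

Answer: 1 1 2 1 1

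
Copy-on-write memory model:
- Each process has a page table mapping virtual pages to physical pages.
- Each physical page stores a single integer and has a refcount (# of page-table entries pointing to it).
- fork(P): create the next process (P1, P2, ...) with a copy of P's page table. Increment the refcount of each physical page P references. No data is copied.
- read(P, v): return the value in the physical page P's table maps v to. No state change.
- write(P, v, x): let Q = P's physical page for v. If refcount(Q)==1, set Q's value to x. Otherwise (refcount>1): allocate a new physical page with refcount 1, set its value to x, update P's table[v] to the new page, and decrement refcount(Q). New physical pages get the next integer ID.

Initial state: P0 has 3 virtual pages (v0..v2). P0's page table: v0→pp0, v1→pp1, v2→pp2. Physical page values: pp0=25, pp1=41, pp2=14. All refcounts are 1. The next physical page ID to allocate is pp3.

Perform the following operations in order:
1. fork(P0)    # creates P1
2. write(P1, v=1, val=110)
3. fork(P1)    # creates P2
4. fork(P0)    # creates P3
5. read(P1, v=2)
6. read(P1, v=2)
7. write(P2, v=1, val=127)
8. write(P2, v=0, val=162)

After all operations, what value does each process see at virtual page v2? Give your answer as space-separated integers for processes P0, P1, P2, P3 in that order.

Op 1: fork(P0) -> P1. 3 ppages; refcounts: pp0:2 pp1:2 pp2:2
Op 2: write(P1, v1, 110). refcount(pp1)=2>1 -> COPY to pp3. 4 ppages; refcounts: pp0:2 pp1:1 pp2:2 pp3:1
Op 3: fork(P1) -> P2. 4 ppages; refcounts: pp0:3 pp1:1 pp2:3 pp3:2
Op 4: fork(P0) -> P3. 4 ppages; refcounts: pp0:4 pp1:2 pp2:4 pp3:2
Op 5: read(P1, v2) -> 14. No state change.
Op 6: read(P1, v2) -> 14. No state change.
Op 7: write(P2, v1, 127). refcount(pp3)=2>1 -> COPY to pp4. 5 ppages; refcounts: pp0:4 pp1:2 pp2:4 pp3:1 pp4:1
Op 8: write(P2, v0, 162). refcount(pp0)=4>1 -> COPY to pp5. 6 ppages; refcounts: pp0:3 pp1:2 pp2:4 pp3:1 pp4:1 pp5:1
P0: v2 -> pp2 = 14
P1: v2 -> pp2 = 14
P2: v2 -> pp2 = 14
P3: v2 -> pp2 = 14

Answer: 14 14 14 14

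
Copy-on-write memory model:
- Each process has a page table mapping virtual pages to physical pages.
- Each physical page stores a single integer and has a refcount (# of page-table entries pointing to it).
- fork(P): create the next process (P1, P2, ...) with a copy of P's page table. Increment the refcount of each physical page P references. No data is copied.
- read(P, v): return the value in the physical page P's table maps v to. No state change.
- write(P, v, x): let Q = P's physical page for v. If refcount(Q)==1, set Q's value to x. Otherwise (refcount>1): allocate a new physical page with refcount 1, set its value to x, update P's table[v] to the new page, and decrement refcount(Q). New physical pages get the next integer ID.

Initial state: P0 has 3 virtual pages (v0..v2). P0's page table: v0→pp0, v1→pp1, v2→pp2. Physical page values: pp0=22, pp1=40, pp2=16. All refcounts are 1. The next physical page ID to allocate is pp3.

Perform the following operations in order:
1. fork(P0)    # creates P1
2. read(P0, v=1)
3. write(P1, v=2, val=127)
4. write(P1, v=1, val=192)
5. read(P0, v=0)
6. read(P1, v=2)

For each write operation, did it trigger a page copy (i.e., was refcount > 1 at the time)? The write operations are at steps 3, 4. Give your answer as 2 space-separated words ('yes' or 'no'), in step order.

Op 1: fork(P0) -> P1. 3 ppages; refcounts: pp0:2 pp1:2 pp2:2
Op 2: read(P0, v1) -> 40. No state change.
Op 3: write(P1, v2, 127). refcount(pp2)=2>1 -> COPY to pp3. 4 ppages; refcounts: pp0:2 pp1:2 pp2:1 pp3:1
Op 4: write(P1, v1, 192). refcount(pp1)=2>1 -> COPY to pp4. 5 ppages; refcounts: pp0:2 pp1:1 pp2:1 pp3:1 pp4:1
Op 5: read(P0, v0) -> 22. No state change.
Op 6: read(P1, v2) -> 127. No state change.

yes yes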